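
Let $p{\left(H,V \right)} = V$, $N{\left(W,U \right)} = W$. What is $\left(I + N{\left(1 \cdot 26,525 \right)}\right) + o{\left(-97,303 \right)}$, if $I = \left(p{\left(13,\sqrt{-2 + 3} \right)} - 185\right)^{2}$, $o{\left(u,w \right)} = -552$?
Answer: $33330$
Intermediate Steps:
$I = 33856$ ($I = \left(\sqrt{-2 + 3} - 185\right)^{2} = \left(\sqrt{1} - 185\right)^{2} = \left(1 - 185\right)^{2} = \left(-184\right)^{2} = 33856$)
$\left(I + N{\left(1 \cdot 26,525 \right)}\right) + o{\left(-97,303 \right)} = \left(33856 + 1 \cdot 26\right) - 552 = \left(33856 + 26\right) - 552 = 33882 - 552 = 33330$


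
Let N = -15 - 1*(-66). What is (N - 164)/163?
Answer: -113/163 ≈ -0.69325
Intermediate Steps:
N = 51 (N = -15 + 66 = 51)
(N - 164)/163 = (51 - 164)/163 = -113*1/163 = -113/163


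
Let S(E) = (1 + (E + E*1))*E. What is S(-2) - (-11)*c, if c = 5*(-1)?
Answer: -49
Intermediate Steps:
S(E) = E*(1 + 2*E) (S(E) = (1 + (E + E))*E = (1 + 2*E)*E = E*(1 + 2*E))
c = -5
S(-2) - (-11)*c = -2*(1 + 2*(-2)) - (-11)*(-5) = -2*(1 - 4) - 1*55 = -2*(-3) - 55 = 6 - 55 = -49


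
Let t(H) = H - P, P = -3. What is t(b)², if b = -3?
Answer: 0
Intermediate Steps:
t(H) = 3 + H (t(H) = H - 1*(-3) = H + 3 = 3 + H)
t(b)² = (3 - 3)² = 0² = 0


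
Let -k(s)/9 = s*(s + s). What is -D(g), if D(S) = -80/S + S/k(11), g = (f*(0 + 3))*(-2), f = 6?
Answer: -2438/1089 ≈ -2.2388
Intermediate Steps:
k(s) = -18*s² (k(s) = -9*s*(s + s) = -9*s*2*s = -18*s²)
g = -36 (g = (6*(0 + 3))*(-2) = (6*3)*(-2) = 18*(-2) = -36)
D(S) = -80/S - S/2178 (D(S) = -80/S + S/((-18*11²)) = -80/S + S/((-18*121)) = -80/S + S/(-2178) = -80/S + S*(-1/2178) = -80/S - S/2178)
-D(g) = -(-80/(-36) - 1/2178*(-36)) = -(-80*(-1/36) + 2/121) = -(20/9 + 2/121) = -1*2438/1089 = -2438/1089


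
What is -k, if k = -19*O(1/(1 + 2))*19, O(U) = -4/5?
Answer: -1444/5 ≈ -288.80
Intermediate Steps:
O(U) = -⅘ (O(U) = -4*⅕ = -⅘)
k = 1444/5 (k = -19*(-⅘)*19 = (76/5)*19 = 1444/5 ≈ 288.80)
-k = -1*1444/5 = -1444/5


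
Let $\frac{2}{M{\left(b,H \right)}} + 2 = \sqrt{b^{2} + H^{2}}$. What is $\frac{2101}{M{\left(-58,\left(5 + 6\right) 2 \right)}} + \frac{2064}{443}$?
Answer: $- \frac{928679}{443} + 2101 \sqrt{962} \approx 63069.0$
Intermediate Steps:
$M{\left(b,H \right)} = \frac{2}{-2 + \sqrt{H^{2} + b^{2}}}$ ($M{\left(b,H \right)} = \frac{2}{-2 + \sqrt{b^{2} + H^{2}}} = \frac{2}{-2 + \sqrt{H^{2} + b^{2}}}$)
$\frac{2101}{M{\left(-58,\left(5 + 6\right) 2 \right)}} + \frac{2064}{443} = \frac{2101}{2 \frac{1}{-2 + \sqrt{\left(\left(5 + 6\right) 2\right)^{2} + \left(-58\right)^{2}}}} + \frac{2064}{443} = \frac{2101}{2 \frac{1}{-2 + \sqrt{\left(11 \cdot 2\right)^{2} + 3364}}} + 2064 \cdot \frac{1}{443} = \frac{2101}{2 \frac{1}{-2 + \sqrt{22^{2} + 3364}}} + \frac{2064}{443} = \frac{2101}{2 \frac{1}{-2 + \sqrt{484 + 3364}}} + \frac{2064}{443} = \frac{2101}{2 \frac{1}{-2 + \sqrt{3848}}} + \frac{2064}{443} = \frac{2101}{2 \frac{1}{-2 + 2 \sqrt{962}}} + \frac{2064}{443} = 2101 \left(-1 + \sqrt{962}\right) + \frac{2064}{443} = \left(-2101 + 2101 \sqrt{962}\right) + \frac{2064}{443} = - \frac{928679}{443} + 2101 \sqrt{962}$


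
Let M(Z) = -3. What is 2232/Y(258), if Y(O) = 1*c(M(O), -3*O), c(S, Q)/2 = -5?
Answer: -1116/5 ≈ -223.20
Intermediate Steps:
c(S, Q) = -10 (c(S, Q) = 2*(-5) = -10)
Y(O) = -10 (Y(O) = 1*(-10) = -10)
2232/Y(258) = 2232/(-10) = 2232*(-⅒) = -1116/5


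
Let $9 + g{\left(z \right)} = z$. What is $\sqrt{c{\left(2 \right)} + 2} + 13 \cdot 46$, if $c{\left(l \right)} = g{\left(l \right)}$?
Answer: $598 + i \sqrt{5} \approx 598.0 + 2.2361 i$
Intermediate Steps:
$g{\left(z \right)} = -9 + z$
$c{\left(l \right)} = -9 + l$
$\sqrt{c{\left(2 \right)} + 2} + 13 \cdot 46 = \sqrt{\left(-9 + 2\right) + 2} + 13 \cdot 46 = \sqrt{-7 + 2} + 598 = \sqrt{-5} + 598 = i \sqrt{5} + 598 = 598 + i \sqrt{5}$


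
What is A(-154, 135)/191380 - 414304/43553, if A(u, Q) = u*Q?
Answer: -1145642377/119073902 ≈ -9.6213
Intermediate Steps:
A(u, Q) = Q*u
A(-154, 135)/191380 - 414304/43553 = (135*(-154))/191380 - 414304/43553 = -20790*1/191380 - 414304*1/43553 = -297/2734 - 414304/43553 = -1145642377/119073902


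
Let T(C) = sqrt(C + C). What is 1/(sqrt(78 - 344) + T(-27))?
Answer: -I/(sqrt(266) + 3*sqrt(6)) ≈ -0.042269*I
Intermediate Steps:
T(C) = sqrt(2)*sqrt(C) (T(C) = sqrt(2*C) = sqrt(2)*sqrt(C))
1/(sqrt(78 - 344) + T(-27)) = 1/(sqrt(78 - 344) + sqrt(2)*sqrt(-27)) = 1/(sqrt(-266) + sqrt(2)*(3*I*sqrt(3))) = 1/(I*sqrt(266) + 3*I*sqrt(6))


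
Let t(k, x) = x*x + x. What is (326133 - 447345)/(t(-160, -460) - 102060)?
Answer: -3367/3030 ≈ -1.1112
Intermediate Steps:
t(k, x) = x + x**2 (t(k, x) = x**2 + x = x + x**2)
(326133 - 447345)/(t(-160, -460) - 102060) = (326133 - 447345)/(-460*(1 - 460) - 102060) = -121212/(-460*(-459) - 102060) = -121212/(211140 - 102060) = -121212/109080 = -121212*1/109080 = -3367/3030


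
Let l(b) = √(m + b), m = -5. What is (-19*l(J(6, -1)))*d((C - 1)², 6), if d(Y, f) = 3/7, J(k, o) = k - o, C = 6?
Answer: -57*√2/7 ≈ -11.516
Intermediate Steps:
l(b) = √(-5 + b)
d(Y, f) = 3/7 (d(Y, f) = 3*(⅐) = 3/7)
(-19*l(J(6, -1)))*d((C - 1)², 6) = -19*√(-5 + (6 - 1*(-1)))*(3/7) = -19*√(-5 + (6 + 1))*(3/7) = -19*√(-5 + 7)*(3/7) = -19*√2*(3/7) = -57*√2/7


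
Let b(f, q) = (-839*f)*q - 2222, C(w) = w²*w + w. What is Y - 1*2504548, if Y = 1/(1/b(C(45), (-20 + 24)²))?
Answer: -1226372850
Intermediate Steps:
C(w) = w + w³ (C(w) = w³ + w = w + w³)
b(f, q) = -2222 - 839*f*q (b(f, q) = -839*f*q - 2222 = -2222 - 839*f*q)
Y = -1223868302 (Y = 1/(1/(-2222 - 839*(45 + 45³)*(-20 + 24)²)) = 1/(1/(-2222 - 839*(45 + 91125)*4²)) = 1/(1/(-2222 - 839*91170*16)) = 1/(1/(-2222 - 1223866080)) = 1/(1/(-1223868302)) = 1/(-1/1223868302) = -1223868302)
Y - 1*2504548 = -1223868302 - 1*2504548 = -1223868302 - 2504548 = -1226372850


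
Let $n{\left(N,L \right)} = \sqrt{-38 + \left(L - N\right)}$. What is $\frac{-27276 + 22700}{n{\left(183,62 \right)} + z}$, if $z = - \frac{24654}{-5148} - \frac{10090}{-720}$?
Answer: $- \frac{9121130853120}{54334234969} + \frac{485090850816 i \sqrt{159}}{54334234969} \approx -167.87 + 112.58 i$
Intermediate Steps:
$n{\left(N,L \right)} = \sqrt{-38 + L - N}$
$z = \frac{193595}{10296}$ ($z = \left(-24654\right) \left(- \frac{1}{5148}\right) - - \frac{1009}{72} = \frac{4109}{858} + \frac{1009}{72} = \frac{193595}{10296} \approx 18.803$)
$\frac{-27276 + 22700}{n{\left(183,62 \right)} + z} = \frac{-27276 + 22700}{\sqrt{-38 + 62 - 183} + \frac{193595}{10296}} = - \frac{4576}{\sqrt{-38 + 62 - 183} + \frac{193595}{10296}} = - \frac{4576}{\sqrt{-159} + \frac{193595}{10296}} = - \frac{4576}{i \sqrt{159} + \frac{193595}{10296}} = - \frac{4576}{\frac{193595}{10296} + i \sqrt{159}}$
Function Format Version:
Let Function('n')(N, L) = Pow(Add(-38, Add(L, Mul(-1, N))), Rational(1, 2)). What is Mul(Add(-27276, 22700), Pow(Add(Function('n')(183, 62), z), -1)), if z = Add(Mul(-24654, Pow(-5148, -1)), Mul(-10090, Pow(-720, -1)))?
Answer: Add(Rational(-9121130853120, 54334234969), Mul(Rational(485090850816, 54334234969), I, Pow(159, Rational(1, 2)))) ≈ Add(-167.87, Mul(112.58, I))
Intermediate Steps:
Function('n')(N, L) = Pow(Add(-38, L, Mul(-1, N)), Rational(1, 2))
z = Rational(193595, 10296) (z = Add(Mul(-24654, Rational(-1, 5148)), Mul(-10090, Rational(-1, 720))) = Add(Rational(4109, 858), Rational(1009, 72)) = Rational(193595, 10296) ≈ 18.803)
Mul(Add(-27276, 22700), Pow(Add(Function('n')(183, 62), z), -1)) = Mul(Add(-27276, 22700), Pow(Add(Pow(Add(-38, 62, Mul(-1, 183)), Rational(1, 2)), Rational(193595, 10296)), -1)) = Mul(-4576, Pow(Add(Pow(Add(-38, 62, -183), Rational(1, 2)), Rational(193595, 10296)), -1)) = Mul(-4576, Pow(Add(Pow(-159, Rational(1, 2)), Rational(193595, 10296)), -1)) = Mul(-4576, Pow(Add(Mul(I, Pow(159, Rational(1, 2))), Rational(193595, 10296)), -1)) = Mul(-4576, Pow(Add(Rational(193595, 10296), Mul(I, Pow(159, Rational(1, 2)))), -1))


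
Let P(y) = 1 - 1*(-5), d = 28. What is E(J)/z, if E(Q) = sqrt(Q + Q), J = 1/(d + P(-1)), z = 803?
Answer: sqrt(17)/13651 ≈ 0.00030204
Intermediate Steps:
P(y) = 6 (P(y) = 1 + 5 = 6)
J = 1/34 (J = 1/(28 + 6) = 1/34 ≈ 0.029412)
E(Q) = sqrt(2)*sqrt(Q) (E(Q) = sqrt(2*Q) = sqrt(2)*sqrt(Q))
E(J)/z = (sqrt(2)*sqrt(1/34))/803 = (sqrt(2)*(sqrt(34)/34))*(1/803) = (sqrt(17)/17)*(1/803) = sqrt(17)/13651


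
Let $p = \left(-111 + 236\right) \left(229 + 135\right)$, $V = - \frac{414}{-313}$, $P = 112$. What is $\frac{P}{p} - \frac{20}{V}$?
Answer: $- \frac{5085422}{336375} \approx -15.118$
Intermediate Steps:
$V = \frac{414}{313}$ ($V = \left(-414\right) \left(- \frac{1}{313}\right) = \frac{414}{313} \approx 1.3227$)
$p = 45500$ ($p = 125 \cdot 364 = 45500$)
$\frac{P}{p} - \frac{20}{V} = \frac{112}{45500} - \frac{20}{\frac{414}{313}} = 112 \cdot \frac{1}{45500} - \frac{3130}{207} = \frac{4}{1625} - \frac{3130}{207} = - \frac{5085422}{336375}$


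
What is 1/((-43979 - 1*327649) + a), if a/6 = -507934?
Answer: -1/3419232 ≈ -2.9246e-7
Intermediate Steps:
a = -3047604 (a = 6*(-507934) = -3047604)
1/((-43979 - 1*327649) + a) = 1/((-43979 - 1*327649) - 3047604) = 1/((-43979 - 327649) - 3047604) = 1/(-371628 - 3047604) = 1/(-3419232) = -1/3419232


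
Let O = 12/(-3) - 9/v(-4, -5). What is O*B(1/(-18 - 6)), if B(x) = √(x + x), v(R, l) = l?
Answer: -11*I*√3/30 ≈ -0.63509*I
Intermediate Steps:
B(x) = √2*√x (B(x) = √(2*x) = √2*√x)
O = -11/5 (O = 12/(-3) - 9/(-5) = 12*(-⅓) - 9*(-⅕) = -4 + 9/5 = -11/5 ≈ -2.2000)
O*B(1/(-18 - 6)) = -11*√2*√(1/(-18 - 6))/5 = -11*√2*√(1/(-24))/5 = -11*√2*√(-1/24)/5 = -11*√2*I*√6/12/5 = -11*I*√3/30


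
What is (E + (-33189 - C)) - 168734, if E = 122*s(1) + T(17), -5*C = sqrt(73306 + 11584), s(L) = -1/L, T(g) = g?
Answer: -202028 + sqrt(84890)/5 ≈ -2.0197e+5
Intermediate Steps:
C = -sqrt(84890)/5 (C = -sqrt(73306 + 11584)/5 = -sqrt(84890)/5 ≈ -58.272)
E = -105 (E = 122*(-1/1) + 17 = 122*(-1*1) + 17 = 122*(-1) + 17 = -122 + 17 = -105)
(E + (-33189 - C)) - 168734 = (-105 + (-33189 - (-1)*sqrt(84890)/5)) - 168734 = (-105 + (-33189 + sqrt(84890)/5)) - 168734 = (-33294 + sqrt(84890)/5) - 168734 = -202028 + sqrt(84890)/5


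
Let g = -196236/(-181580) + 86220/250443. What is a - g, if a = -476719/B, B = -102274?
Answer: 418096417649453/129193198456210 ≈ 3.2362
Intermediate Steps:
g = 1800048893/1263206665 (g = -196236*(-1/181580) + 86220*(1/250443) = 49059/45395 + 9580/27827 = 1800048893/1263206665 ≈ 1.4250)
a = 476719/102274 (a = -476719/(-102274) = -476719*(-1/102274) = 476719/102274 ≈ 4.6612)
a - g = 476719/102274 - 1*1800048893/1263206665 = 476719/102274 - 1800048893/1263206665 = 418096417649453/129193198456210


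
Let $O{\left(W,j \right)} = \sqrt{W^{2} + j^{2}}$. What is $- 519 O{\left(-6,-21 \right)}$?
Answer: $- 1557 \sqrt{53} \approx -11335.0$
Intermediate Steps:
$- 519 O{\left(-6,-21 \right)} = - 519 \sqrt{\left(-6\right)^{2} + \left(-21\right)^{2}} = - 519 \sqrt{36 + 441} = - 519 \sqrt{477} = - 519 \cdot 3 \sqrt{53} = - 1557 \sqrt{53}$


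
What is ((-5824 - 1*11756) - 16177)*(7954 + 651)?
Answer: -290478985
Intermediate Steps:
((-5824 - 1*11756) - 16177)*(7954 + 651) = ((-5824 - 11756) - 16177)*8605 = (-17580 - 16177)*8605 = -33757*8605 = -290478985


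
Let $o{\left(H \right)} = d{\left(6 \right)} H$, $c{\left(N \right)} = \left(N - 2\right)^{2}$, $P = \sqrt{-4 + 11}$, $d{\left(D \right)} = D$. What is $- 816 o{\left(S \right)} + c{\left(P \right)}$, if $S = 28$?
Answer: $-137088 + \left(2 - \sqrt{7}\right)^{2} \approx -1.3709 \cdot 10^{5}$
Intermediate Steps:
$P = \sqrt{7} \approx 2.6458$
$c{\left(N \right)} = \left(-2 + N\right)^{2}$
$o{\left(H \right)} = 6 H$
$- 816 o{\left(S \right)} + c{\left(P \right)} = - 816 \cdot 6 \cdot 28 + \left(-2 + \sqrt{7}\right)^{2} = \left(-816\right) 168 + \left(-2 + \sqrt{7}\right)^{2} = -137088 + \left(-2 + \sqrt{7}\right)^{2}$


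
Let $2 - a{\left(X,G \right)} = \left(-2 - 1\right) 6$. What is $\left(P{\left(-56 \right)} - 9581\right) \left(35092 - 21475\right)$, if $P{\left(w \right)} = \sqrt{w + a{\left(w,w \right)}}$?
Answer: $-130464477 + 81702 i \approx -1.3046 \cdot 10^{8} + 81702.0 i$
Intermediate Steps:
$a{\left(X,G \right)} = 20$ ($a{\left(X,G \right)} = 2 - \left(-2 - 1\right) 6 = 2 - \left(-3\right) 6 = 2 - -18 = 2 + 18 = 20$)
$P{\left(w \right)} = \sqrt{20 + w}$ ($P{\left(w \right)} = \sqrt{w + 20} = \sqrt{20 + w}$)
$\left(P{\left(-56 \right)} - 9581\right) \left(35092 - 21475\right) = \left(\sqrt{20 - 56} - 9581\right) \left(35092 - 21475\right) = \left(\sqrt{-36} - 9581\right) 13617 = \left(6 i - 9581\right) 13617 = \left(-9581 + 6 i\right) 13617 = -130464477 + 81702 i$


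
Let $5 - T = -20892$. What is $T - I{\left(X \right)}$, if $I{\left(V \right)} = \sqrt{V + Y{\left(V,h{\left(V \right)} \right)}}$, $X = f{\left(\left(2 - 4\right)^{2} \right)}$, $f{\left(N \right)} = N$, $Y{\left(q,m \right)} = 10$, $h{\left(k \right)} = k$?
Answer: $20897 - \sqrt{14} \approx 20893.0$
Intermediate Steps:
$T = 20897$ ($T = 5 - -20892 = 5 + 20892 = 20897$)
$X = 4$ ($X = \left(2 - 4\right)^{2} = \left(-2\right)^{2} = 4$)
$I{\left(V \right)} = \sqrt{10 + V}$ ($I{\left(V \right)} = \sqrt{V + 10} = \sqrt{10 + V}$)
$T - I{\left(X \right)} = 20897 - \sqrt{10 + 4} = 20897 - \sqrt{14}$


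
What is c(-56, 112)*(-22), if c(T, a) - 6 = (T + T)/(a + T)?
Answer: -88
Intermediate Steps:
c(T, a) = 6 + 2*T/(T + a) (c(T, a) = 6 + (T + T)/(a + T) = 6 + (2*T)/(T + a) = 6 + 2*T/(T + a))
c(-56, 112)*(-22) = (2*(3*112 + 4*(-56))/(-56 + 112))*(-22) = (2*(336 - 224)/56)*(-22) = (2*(1/56)*112)*(-22) = 4*(-22) = -88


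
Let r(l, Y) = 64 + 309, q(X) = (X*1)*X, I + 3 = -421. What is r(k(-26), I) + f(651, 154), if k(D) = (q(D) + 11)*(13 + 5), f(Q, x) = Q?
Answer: 1024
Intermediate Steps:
I = -424 (I = -3 - 421 = -424)
q(X) = X² (q(X) = X*X = X²)
k(D) = 198 + 18*D² (k(D) = (D² + 11)*(13 + 5) = (11 + D²)*18 = 198 + 18*D²)
r(l, Y) = 373
r(k(-26), I) + f(651, 154) = 373 + 651 = 1024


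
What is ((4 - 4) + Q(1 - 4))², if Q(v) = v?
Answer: 9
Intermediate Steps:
((4 - 4) + Q(1 - 4))² = ((4 - 4) + (1 - 4))² = (0 - 3)² = (-3)² = 9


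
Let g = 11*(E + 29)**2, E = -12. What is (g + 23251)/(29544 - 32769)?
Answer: -1762/215 ≈ -8.1953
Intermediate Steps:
g = 3179 (g = 11*(-12 + 29)**2 = 11*17**2 = 11*289 = 3179)
(g + 23251)/(29544 - 32769) = (3179 + 23251)/(29544 - 32769) = 26430/(-3225) = 26430*(-1/3225) = -1762/215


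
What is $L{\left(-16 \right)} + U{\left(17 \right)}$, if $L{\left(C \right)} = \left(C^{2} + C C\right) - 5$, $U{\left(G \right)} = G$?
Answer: $524$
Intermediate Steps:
$L{\left(C \right)} = -5 + 2 C^{2}$ ($L{\left(C \right)} = \left(C^{2} + C^{2}\right) - 5 = 2 C^{2} - 5 = -5 + 2 C^{2}$)
$L{\left(-16 \right)} + U{\left(17 \right)} = \left(-5 + 2 \left(-16\right)^{2}\right) + 17 = \left(-5 + 2 \cdot 256\right) + 17 = \left(-5 + 512\right) + 17 = 507 + 17 = 524$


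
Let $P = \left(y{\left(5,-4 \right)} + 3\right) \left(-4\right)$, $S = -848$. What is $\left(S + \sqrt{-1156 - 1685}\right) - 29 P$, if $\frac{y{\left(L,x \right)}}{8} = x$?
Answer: $-4212 + i \sqrt{2841} \approx -4212.0 + 53.301 i$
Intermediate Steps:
$y{\left(L,x \right)} = 8 x$
$P = 116$ ($P = \left(8 \left(-4\right) + 3\right) \left(-4\right) = \left(-32 + 3\right) \left(-4\right) = \left(-29\right) \left(-4\right) = 116$)
$\left(S + \sqrt{-1156 - 1685}\right) - 29 P = \left(-848 + \sqrt{-1156 - 1685}\right) - 3364 = \left(-848 + \sqrt{-2841}\right) - 3364 = \left(-848 + i \sqrt{2841}\right) - 3364 = -4212 + i \sqrt{2841}$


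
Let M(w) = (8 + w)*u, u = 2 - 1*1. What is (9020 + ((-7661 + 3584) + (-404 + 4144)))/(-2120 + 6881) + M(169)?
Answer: 851380/4761 ≈ 178.82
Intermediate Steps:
u = 1 (u = 2 - 1 = 1)
M(w) = 8 + w (M(w) = (8 + w)*1 = 8 + w)
(9020 + ((-7661 + 3584) + (-404 + 4144)))/(-2120 + 6881) + M(169) = (9020 + ((-7661 + 3584) + (-404 + 4144)))/(-2120 + 6881) + (8 + 169) = (9020 + (-4077 + 3740))/4761 + 177 = (9020 - 337)*(1/4761) + 177 = 8683*(1/4761) + 177 = 8683/4761 + 177 = 851380/4761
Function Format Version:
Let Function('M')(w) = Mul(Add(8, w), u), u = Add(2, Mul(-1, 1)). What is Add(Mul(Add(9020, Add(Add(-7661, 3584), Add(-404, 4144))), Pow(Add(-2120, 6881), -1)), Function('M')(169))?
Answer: Rational(851380, 4761) ≈ 178.82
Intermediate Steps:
u = 1 (u = Add(2, -1) = 1)
Function('M')(w) = Add(8, w) (Function('M')(w) = Mul(Add(8, w), 1) = Add(8, w))
Add(Mul(Add(9020, Add(Add(-7661, 3584), Add(-404, 4144))), Pow(Add(-2120, 6881), -1)), Function('M')(169)) = Add(Mul(Add(9020, Add(Add(-7661, 3584), Add(-404, 4144))), Pow(Add(-2120, 6881), -1)), Add(8, 169)) = Add(Mul(Add(9020, Add(-4077, 3740)), Pow(4761, -1)), 177) = Add(Mul(Add(9020, -337), Rational(1, 4761)), 177) = Add(Mul(8683, Rational(1, 4761)), 177) = Add(Rational(8683, 4761), 177) = Rational(851380, 4761)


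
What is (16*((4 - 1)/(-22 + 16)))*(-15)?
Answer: 120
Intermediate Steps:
(16*((4 - 1)/(-22 + 16)))*(-15) = (16*(3/(-6)))*(-15) = (16*(3*(-⅙)))*(-15) = (16*(-½))*(-15) = -8*(-15) = 120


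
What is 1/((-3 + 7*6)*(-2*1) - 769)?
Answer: -1/847 ≈ -0.0011806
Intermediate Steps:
1/((-3 + 7*6)*(-2*1) - 769) = 1/((-3 + 42)*(-2) - 769) = 1/(39*(-2) - 769) = 1/(-78 - 769) = 1/(-847) = -1/847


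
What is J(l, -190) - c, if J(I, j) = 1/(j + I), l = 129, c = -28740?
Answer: 1753139/61 ≈ 28740.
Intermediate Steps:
J(I, j) = 1/(I + j)
J(l, -190) - c = 1/(129 - 190) - 1*(-28740) = 1/(-61) + 28740 = -1/61 + 28740 = 1753139/61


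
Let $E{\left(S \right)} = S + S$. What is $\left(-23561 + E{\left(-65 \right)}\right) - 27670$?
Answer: $-51361$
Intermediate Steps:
$E{\left(S \right)} = 2 S$
$\left(-23561 + E{\left(-65 \right)}\right) - 27670 = \left(-23561 + 2 \left(-65\right)\right) - 27670 = \left(-23561 - 130\right) - 27670 = -23691 - 27670 = -51361$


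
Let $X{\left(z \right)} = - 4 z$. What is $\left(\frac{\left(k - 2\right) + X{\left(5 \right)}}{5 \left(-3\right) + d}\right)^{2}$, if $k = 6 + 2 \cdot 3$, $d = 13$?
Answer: $25$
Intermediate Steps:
$k = 12$ ($k = 6 + 6 = 12$)
$\left(\frac{\left(k - 2\right) + X{\left(5 \right)}}{5 \left(-3\right) + d}\right)^{2} = \left(\frac{\left(12 - 2\right) - 20}{5 \left(-3\right) + 13}\right)^{2} = \left(\frac{\left(12 - 2\right) - 20}{-15 + 13}\right)^{2} = \left(\frac{10 - 20}{-2}\right)^{2} = \left(\left(-10\right) \left(- \frac{1}{2}\right)\right)^{2} = 5^{2} = 25$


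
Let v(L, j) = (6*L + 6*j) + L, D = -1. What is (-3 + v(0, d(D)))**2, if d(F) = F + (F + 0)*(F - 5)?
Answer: 729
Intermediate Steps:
d(F) = F + F*(-5 + F)
v(L, j) = 6*j + 7*L
(-3 + v(0, d(D)))**2 = (-3 + (6*(-(-4 - 1)) + 7*0))**2 = (-3 + (6*(-1*(-5)) + 0))**2 = (-3 + (6*5 + 0))**2 = (-3 + (30 + 0))**2 = (-3 + 30)**2 = 27**2 = 729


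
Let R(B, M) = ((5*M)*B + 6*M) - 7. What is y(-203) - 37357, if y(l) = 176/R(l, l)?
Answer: -173896831/4655 ≈ -37357.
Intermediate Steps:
R(B, M) = -7 + 6*M + 5*B*M (R(B, M) = (5*B*M + 6*M) - 7 = (6*M + 5*B*M) - 7 = -7 + 6*M + 5*B*M)
y(l) = 176/(-7 + 5*l² + 6*l) (y(l) = 176/(-7 + 6*l + 5*l*l) = 176/(-7 + 6*l + 5*l²) = 176/(-7 + 5*l² + 6*l))
y(-203) - 37357 = 176/(-7 + 5*(-203)² + 6*(-203)) - 37357 = 176/(-7 + 5*41209 - 1218) - 37357 = 176/(-7 + 206045 - 1218) - 37357 = 176/204820 - 37357 = 176*(1/204820) - 37357 = 4/4655 - 37357 = -173896831/4655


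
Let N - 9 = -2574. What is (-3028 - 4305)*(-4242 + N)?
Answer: 49915731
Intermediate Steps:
N = -2565 (N = 9 - 2574 = -2565)
(-3028 - 4305)*(-4242 + N) = (-3028 - 4305)*(-4242 - 2565) = -7333*(-6807) = 49915731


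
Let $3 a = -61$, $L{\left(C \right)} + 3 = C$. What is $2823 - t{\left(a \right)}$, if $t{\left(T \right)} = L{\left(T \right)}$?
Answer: $\frac{8539}{3} \approx 2846.3$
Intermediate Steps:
$L{\left(C \right)} = -3 + C$
$a = - \frac{61}{3}$ ($a = \frac{1}{3} \left(-61\right) = - \frac{61}{3} \approx -20.333$)
$t{\left(T \right)} = -3 + T$
$2823 - t{\left(a \right)} = 2823 - \left(-3 - \frac{61}{3}\right) = 2823 - - \frac{70}{3} = 2823 + \frac{70}{3} = \frac{8539}{3}$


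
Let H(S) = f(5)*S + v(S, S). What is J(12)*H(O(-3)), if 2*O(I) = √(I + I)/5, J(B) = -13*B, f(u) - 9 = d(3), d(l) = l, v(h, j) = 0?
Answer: -936*I*√6/5 ≈ -458.54*I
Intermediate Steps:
f(u) = 12 (f(u) = 9 + 3 = 12)
O(I) = √2*√I/10 (O(I) = (√(I + I)/5)/2 = (√(2*I)*(⅕))/2 = ((√2*√I)*(⅕))/2 = (√2*√I/5)/2 = √2*√I/10)
H(S) = 12*S (H(S) = 12*S + 0 = 12*S)
J(12)*H(O(-3)) = (-13*12)*(12*(√2*√(-3)/10)) = -1872*√2*(I*√3)/10 = -1872*I*√6/10 = -936*I*√6/5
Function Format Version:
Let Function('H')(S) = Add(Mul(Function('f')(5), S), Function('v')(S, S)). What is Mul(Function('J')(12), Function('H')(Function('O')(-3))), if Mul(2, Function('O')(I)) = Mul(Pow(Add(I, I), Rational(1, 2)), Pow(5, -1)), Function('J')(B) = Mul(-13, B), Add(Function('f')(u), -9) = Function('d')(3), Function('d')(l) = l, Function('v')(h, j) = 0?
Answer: Mul(Rational(-936, 5), I, Pow(6, Rational(1, 2))) ≈ Mul(-458.54, I)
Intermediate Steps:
Function('f')(u) = 12 (Function('f')(u) = Add(9, 3) = 12)
Function('O')(I) = Mul(Rational(1, 10), Pow(2, Rational(1, 2)), Pow(I, Rational(1, 2))) (Function('O')(I) = Mul(Rational(1, 2), Mul(Pow(Add(I, I), Rational(1, 2)), Pow(5, -1))) = Mul(Rational(1, 2), Mul(Pow(Mul(2, I), Rational(1, 2)), Rational(1, 5))) = Mul(Rational(1, 2), Mul(Mul(Pow(2, Rational(1, 2)), Pow(I, Rational(1, 2))), Rational(1, 5))) = Mul(Rational(1, 2), Mul(Rational(1, 5), Pow(2, Rational(1, 2)), Pow(I, Rational(1, 2)))) = Mul(Rational(1, 10), Pow(2, Rational(1, 2)), Pow(I, Rational(1, 2))))
Function('H')(S) = Mul(12, S) (Function('H')(S) = Add(Mul(12, S), 0) = Mul(12, S))
Mul(Function('J')(12), Function('H')(Function('O')(-3))) = Mul(Mul(-13, 12), Mul(12, Mul(Rational(1, 10), Pow(2, Rational(1, 2)), Pow(-3, Rational(1, 2))))) = Mul(-156, Mul(12, Mul(Rational(1, 10), Pow(2, Rational(1, 2)), Mul(I, Pow(3, Rational(1, 2)))))) = Mul(-156, Mul(12, Mul(Rational(1, 10), I, Pow(6, Rational(1, 2))))) = Mul(-156, Mul(Rational(6, 5), I, Pow(6, Rational(1, 2)))) = Mul(Rational(-936, 5), I, Pow(6, Rational(1, 2)))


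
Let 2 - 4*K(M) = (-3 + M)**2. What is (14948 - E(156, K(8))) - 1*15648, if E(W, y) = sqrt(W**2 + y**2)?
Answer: -700 - sqrt(389905)/4 ≈ -856.11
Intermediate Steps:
K(M) = 1/2 - (-3 + M)**2/4
(14948 - E(156, K(8))) - 1*15648 = (14948 - sqrt(156**2 + (1/2 - (-3 + 8)**2/4)**2)) - 1*15648 = (14948 - sqrt(24336 + (1/2 - 1/4*5**2)**2)) - 15648 = (14948 - sqrt(24336 + (1/2 - 1/4*25)**2)) - 15648 = (14948 - sqrt(24336 + (1/2 - 25/4)**2)) - 15648 = (14948 - sqrt(24336 + (-23/4)**2)) - 15648 = (14948 - sqrt(24336 + 529/16)) - 15648 = (14948 - sqrt(389905/16)) - 15648 = (14948 - sqrt(389905)/4) - 15648 = -700 - sqrt(389905)/4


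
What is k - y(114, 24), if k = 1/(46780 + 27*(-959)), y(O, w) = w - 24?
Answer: 1/20887 ≈ 4.7877e-5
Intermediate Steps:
y(O, w) = -24 + w
k = 1/20887 (k = 1/(46780 - 25893) = 1/20887 ≈ 4.7877e-5)
k - y(114, 24) = 1/20887 - (-24 + 24) = 1/20887 - 1*0 = 1/20887 + 0 = 1/20887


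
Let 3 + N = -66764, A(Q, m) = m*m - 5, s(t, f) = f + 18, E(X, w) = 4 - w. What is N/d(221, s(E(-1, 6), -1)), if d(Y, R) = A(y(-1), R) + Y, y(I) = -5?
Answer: -66767/505 ≈ -132.21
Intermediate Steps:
s(t, f) = 18 + f
A(Q, m) = -5 + m**2 (A(Q, m) = m**2 - 5 = -5 + m**2)
d(Y, R) = -5 + Y + R**2 (d(Y, R) = (-5 + R**2) + Y = -5 + Y + R**2)
N = -66767 (N = -3 - 66764 = -66767)
N/d(221, s(E(-1, 6), -1)) = -66767/(-5 + 221 + (18 - 1)**2) = -66767/(-5 + 221 + 17**2) = -66767/(-5 + 221 + 289) = -66767/505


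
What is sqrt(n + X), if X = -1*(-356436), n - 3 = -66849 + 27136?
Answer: sqrt(316726) ≈ 562.78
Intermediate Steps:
n = -39710 (n = 3 + (-66849 + 27136) = 3 - 39713 = -39710)
X = 356436
sqrt(n + X) = sqrt(-39710 + 356436) = sqrt(316726)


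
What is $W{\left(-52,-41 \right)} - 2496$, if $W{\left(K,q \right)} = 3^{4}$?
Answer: $-2415$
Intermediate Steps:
$W{\left(K,q \right)} = 81$
$W{\left(-52,-41 \right)} - 2496 = 81 - 2496 = -2415$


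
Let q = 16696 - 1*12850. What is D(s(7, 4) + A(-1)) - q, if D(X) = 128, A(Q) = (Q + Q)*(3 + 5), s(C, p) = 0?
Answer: -3718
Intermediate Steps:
A(Q) = 16*Q (A(Q) = (2*Q)*8 = 16*Q)
q = 3846 (q = 16696 - 12850 = 3846)
D(s(7, 4) + A(-1)) - q = 128 - 1*3846 = 128 - 3846 = -3718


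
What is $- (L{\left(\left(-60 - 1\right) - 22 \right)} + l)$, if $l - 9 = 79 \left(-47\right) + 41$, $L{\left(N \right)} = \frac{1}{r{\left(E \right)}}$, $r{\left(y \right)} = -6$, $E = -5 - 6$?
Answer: $\frac{21979}{6} \approx 3663.2$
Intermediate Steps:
$E = -11$ ($E = -5 - 6 = -11$)
$L{\left(N \right)} = - \frac{1}{6}$ ($L{\left(N \right)} = \frac{1}{-6} = - \frac{1}{6}$)
$l = -3663$ ($l = 9 + \left(79 \left(-47\right) + 41\right) = 9 + \left(-3713 + 41\right) = 9 - 3672 = -3663$)
$- (L{\left(\left(-60 - 1\right) - 22 \right)} + l) = - (- \frac{1}{6} - 3663) = \left(-1\right) \left(- \frac{21979}{6}\right) = \frac{21979}{6}$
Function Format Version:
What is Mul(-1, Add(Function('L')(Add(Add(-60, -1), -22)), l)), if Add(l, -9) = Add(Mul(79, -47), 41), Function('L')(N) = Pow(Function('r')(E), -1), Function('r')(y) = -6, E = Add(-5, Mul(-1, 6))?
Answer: Rational(21979, 6) ≈ 3663.2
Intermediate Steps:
E = -11 (E = Add(-5, -6) = -11)
Function('L')(N) = Rational(-1, 6) (Function('L')(N) = Pow(-6, -1) = Rational(-1, 6))
l = -3663 (l = Add(9, Add(Mul(79, -47), 41)) = Add(9, Add(-3713, 41)) = Add(9, -3672) = -3663)
Mul(-1, Add(Function('L')(Add(Add(-60, -1), -22)), l)) = Mul(-1, Add(Rational(-1, 6), -3663)) = Mul(-1, Rational(-21979, 6)) = Rational(21979, 6)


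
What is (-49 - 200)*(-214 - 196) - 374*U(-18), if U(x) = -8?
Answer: 105082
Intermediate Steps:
(-49 - 200)*(-214 - 196) - 374*U(-18) = (-49 - 200)*(-214 - 196) - 374*(-8) = -249*(-410) + 2992 = 102090 + 2992 = 105082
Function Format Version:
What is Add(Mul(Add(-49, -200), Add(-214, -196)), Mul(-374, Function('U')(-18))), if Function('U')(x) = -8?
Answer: 105082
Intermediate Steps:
Add(Mul(Add(-49, -200), Add(-214, -196)), Mul(-374, Function('U')(-18))) = Add(Mul(Add(-49, -200), Add(-214, -196)), Mul(-374, -8)) = Add(Mul(-249, -410), 2992) = Add(102090, 2992) = 105082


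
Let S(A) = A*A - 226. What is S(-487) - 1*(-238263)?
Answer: 475206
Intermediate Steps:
S(A) = -226 + A² (S(A) = A² - 226 = -226 + A²)
S(-487) - 1*(-238263) = (-226 + (-487)²) - 1*(-238263) = (-226 + 237169) + 238263 = 236943 + 238263 = 475206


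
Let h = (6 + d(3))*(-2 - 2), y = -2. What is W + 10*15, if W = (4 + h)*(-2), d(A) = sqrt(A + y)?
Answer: 198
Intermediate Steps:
d(A) = sqrt(-2 + A) (d(A) = sqrt(A - 2) = sqrt(-2 + A))
h = -28 (h = (6 + sqrt(-2 + 3))*(-2 - 2) = (6 + sqrt(1))*(-4) = (6 + 1)*(-4) = 7*(-4) = -28)
W = 48 (W = (4 - 28)*(-2) = -24*(-2) = 48)
W + 10*15 = 48 + 10*15 = 48 + 150 = 198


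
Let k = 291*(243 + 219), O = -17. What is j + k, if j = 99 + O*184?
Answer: 131413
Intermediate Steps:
k = 134442 (k = 291*462 = 134442)
j = -3029 (j = 99 - 17*184 = 99 - 3128 = -3029)
j + k = -3029 + 134442 = 131413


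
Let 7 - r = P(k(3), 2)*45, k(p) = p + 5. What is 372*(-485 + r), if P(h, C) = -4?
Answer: -110856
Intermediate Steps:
k(p) = 5 + p
r = 187 (r = 7 - (-4)*45 = 7 - 1*(-180) = 7 + 180 = 187)
372*(-485 + r) = 372*(-485 + 187) = 372*(-298) = -110856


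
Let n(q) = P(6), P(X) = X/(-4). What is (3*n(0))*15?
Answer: -135/2 ≈ -67.500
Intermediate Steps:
P(X) = -X/4 (P(X) = X*(-¼) = -X/4)
n(q) = -3/2 (n(q) = -¼*6 = -3/2)
(3*n(0))*15 = (3*(-3/2))*15 = -9/2*15 = -135/2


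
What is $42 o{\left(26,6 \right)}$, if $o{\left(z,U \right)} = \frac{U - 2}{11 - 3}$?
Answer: $21$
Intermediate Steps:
$o{\left(z,U \right)} = - \frac{1}{4} + \frac{U}{8}$ ($o{\left(z,U \right)} = \frac{-2 + U}{8} = \left(-2 + U\right) \frac{1}{8} = - \frac{1}{4} + \frac{U}{8}$)
$42 o{\left(26,6 \right)} = 42 \left(- \frac{1}{4} + \frac{1}{8} \cdot 6\right) = 42 \left(- \frac{1}{4} + \frac{3}{4}\right) = 42 \cdot \frac{1}{2} = 21$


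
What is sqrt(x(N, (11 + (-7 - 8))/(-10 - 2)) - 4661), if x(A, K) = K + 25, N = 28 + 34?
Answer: I*sqrt(41721)/3 ≈ 68.086*I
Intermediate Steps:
N = 62
x(A, K) = 25 + K
sqrt(x(N, (11 + (-7 - 8))/(-10 - 2)) - 4661) = sqrt((25 + (11 + (-7 - 8))/(-10 - 2)) - 4661) = sqrt((25 + (11 - 15)/(-12)) - 4661) = sqrt((25 - 4*(-1/12)) - 4661) = sqrt((25 + 1/3) - 4661) = sqrt(76/3 - 4661) = sqrt(-13907/3) = I*sqrt(41721)/3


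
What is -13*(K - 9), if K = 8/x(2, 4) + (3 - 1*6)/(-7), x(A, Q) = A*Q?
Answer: 689/7 ≈ 98.429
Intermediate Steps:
K = 10/7 (K = 8/((2*4)) + (3 - 1*6)/(-7) = 8/8 + (3 - 6)*(-⅐) = 8*(⅛) - 3*(-⅐) = 1 + 3/7 = 10/7 ≈ 1.4286)
-13*(K - 9) = -13*(10/7 - 9) = -13*(-53/7) = 689/7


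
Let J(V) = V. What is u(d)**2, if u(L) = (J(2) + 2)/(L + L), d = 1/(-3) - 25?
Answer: 9/1444 ≈ 0.0062327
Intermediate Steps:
d = -76/3 (d = -1/3 - 25 = -76/3 ≈ -25.333)
u(L) = 2/L (u(L) = (2 + 2)/(L + L) = 4/((2*L)) = 4*(1/(2*L)) = 2/L)
u(d)**2 = (2/(-76/3))**2 = (2*(-3/76))**2 = (-3/38)**2 = 9/1444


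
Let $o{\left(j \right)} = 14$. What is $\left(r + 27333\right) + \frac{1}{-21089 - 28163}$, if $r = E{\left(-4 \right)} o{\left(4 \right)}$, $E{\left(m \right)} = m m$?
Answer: $\frac{1357237363}{49252} \approx 27557.0$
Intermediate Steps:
$E{\left(m \right)} = m^{2}$
$r = 224$ ($r = \left(-4\right)^{2} \cdot 14 = 16 \cdot 14 = 224$)
$\left(r + 27333\right) + \frac{1}{-21089 - 28163} = \left(224 + 27333\right) + \frac{1}{-21089 - 28163} = 27557 + \frac{1}{-49252} = 27557 - \frac{1}{49252} = \frac{1357237363}{49252}$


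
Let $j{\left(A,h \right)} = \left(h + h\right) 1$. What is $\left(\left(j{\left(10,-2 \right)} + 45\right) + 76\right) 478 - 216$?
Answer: $55710$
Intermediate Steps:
$j{\left(A,h \right)} = 2 h$ ($j{\left(A,h \right)} = 2 h 1 = 2 h$)
$\left(\left(j{\left(10,-2 \right)} + 45\right) + 76\right) 478 - 216 = \left(\left(2 \left(-2\right) + 45\right) + 76\right) 478 - 216 = \left(\left(-4 + 45\right) + 76\right) 478 - 216 = \left(41 + 76\right) 478 - 216 = 117 \cdot 478 - 216 = 55926 - 216 = 55710$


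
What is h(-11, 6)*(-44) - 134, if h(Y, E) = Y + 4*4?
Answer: -354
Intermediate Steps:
h(Y, E) = 16 + Y (h(Y, E) = Y + 16 = 16 + Y)
h(-11, 6)*(-44) - 134 = (16 - 11)*(-44) - 134 = 5*(-44) - 134 = -220 - 134 = -354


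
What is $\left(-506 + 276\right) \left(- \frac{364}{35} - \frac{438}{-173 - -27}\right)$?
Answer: $1702$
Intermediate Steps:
$\left(-506 + 276\right) \left(- \frac{364}{35} - \frac{438}{-173 - -27}\right) = - 230 \left(\left(-364\right) \frac{1}{35} - \frac{438}{-173 + 27}\right) = - 230 \left(- \frac{52}{5} - \frac{438}{-146}\right) = - 230 \left(- \frac{52}{5} - -3\right) = - 230 \left(- \frac{52}{5} + 3\right) = \left(-230\right) \left(- \frac{37}{5}\right) = 1702$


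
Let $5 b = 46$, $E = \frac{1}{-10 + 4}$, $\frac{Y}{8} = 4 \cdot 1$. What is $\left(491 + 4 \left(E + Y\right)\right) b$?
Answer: $\frac{17066}{3} \approx 5688.7$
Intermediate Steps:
$Y = 32$ ($Y = 8 \cdot 4 \cdot 1 = 8 \cdot 4 = 32$)
$E = - \frac{1}{6}$ ($E = \frac{1}{-6} = - \frac{1}{6} \approx -0.16667$)
$b = \frac{46}{5}$ ($b = \frac{1}{5} \cdot 46 = \frac{46}{5} \approx 9.2$)
$\left(491 + 4 \left(E + Y\right)\right) b = \left(491 + 4 \left(- \frac{1}{6} + 32\right)\right) \frac{46}{5} = \left(491 + 4 \cdot \frac{191}{6}\right) \frac{46}{5} = \left(491 + \frac{382}{3}\right) \frac{46}{5} = \frac{1855}{3} \cdot \frac{46}{5} = \frac{17066}{3}$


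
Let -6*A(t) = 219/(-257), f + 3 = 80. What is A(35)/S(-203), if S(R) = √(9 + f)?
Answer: 73*√86/44204 ≈ 0.015315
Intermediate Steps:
f = 77 (f = -3 + 80 = 77)
A(t) = 73/514 (A(t) = -73/(2*(-257)) = -73*(-1)/(2*257) = -⅙*(-219/257) = 73/514)
S(R) = √86 (S(R) = √(9 + 77) = √86)
A(35)/S(-203) = 73/(514*(√86)) = 73*(√86/86)/514 = 73*√86/44204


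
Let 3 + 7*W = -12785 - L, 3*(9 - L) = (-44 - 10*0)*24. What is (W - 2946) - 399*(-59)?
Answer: 131016/7 ≈ 18717.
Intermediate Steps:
L = 361 (L = 9 - (-44 - 10*0)*24/3 = 9 - (-44 + 0)*24/3 = 9 - (-44)*24/3 = 9 - ⅓*(-1056) = 9 + 352 = 361)
W = -13149/7 (W = -3/7 + (-12785 - 1*361)/7 = -3/7 + (-12785 - 361)/7 = -3/7 + (⅐)*(-13146) = -3/7 - 1878 = -13149/7 ≈ -1878.4)
(W - 2946) - 399*(-59) = (-13149/7 - 2946) - 399*(-59) = -33771/7 + 23541 = 131016/7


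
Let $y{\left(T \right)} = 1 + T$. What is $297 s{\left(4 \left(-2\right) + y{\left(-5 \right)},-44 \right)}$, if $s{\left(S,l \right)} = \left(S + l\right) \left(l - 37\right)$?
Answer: $1347192$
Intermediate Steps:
$s{\left(S,l \right)} = \left(-37 + l\right) \left(S + l\right)$ ($s{\left(S,l \right)} = \left(S + l\right) \left(-37 + l\right) = \left(-37 + l\right) \left(S + l\right)$)
$297 s{\left(4 \left(-2\right) + y{\left(-5 \right)},-44 \right)} = 297 \left(\left(-44\right)^{2} - 37 \left(4 \left(-2\right) + \left(1 - 5\right)\right) - -1628 + \left(4 \left(-2\right) + \left(1 - 5\right)\right) \left(-44\right)\right) = 297 \left(1936 - 37 \left(-8 - 4\right) + 1628 + \left(-8 - 4\right) \left(-44\right)\right) = 297 \left(1936 - -444 + 1628 - -528\right) = 297 \left(1936 + 444 + 1628 + 528\right) = 297 \cdot 4536 = 1347192$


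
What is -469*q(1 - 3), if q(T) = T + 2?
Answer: 0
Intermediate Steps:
q(T) = 2 + T
-469*q(1 - 3) = -469*(2 + (1 - 3)) = -469*(2 - 2) = -469*0 = 0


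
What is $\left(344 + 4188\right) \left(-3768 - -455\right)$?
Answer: $-15014516$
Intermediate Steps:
$\left(344 + 4188\right) \left(-3768 - -455\right) = 4532 \left(-3768 + 455\right) = 4532 \left(-3313\right) = -15014516$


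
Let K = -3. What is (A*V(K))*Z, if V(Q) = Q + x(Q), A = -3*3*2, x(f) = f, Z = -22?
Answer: -2376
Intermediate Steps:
A = -18 (A = -9*2 = -18)
V(Q) = 2*Q (V(Q) = Q + Q = 2*Q)
(A*V(K))*Z = -36*(-3)*(-22) = -18*(-6)*(-22) = 108*(-22) = -2376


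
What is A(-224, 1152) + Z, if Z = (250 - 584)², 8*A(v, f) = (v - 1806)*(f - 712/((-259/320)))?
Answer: -14947468/37 ≈ -4.0399e+5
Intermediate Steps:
A(v, f) = (-1806 + v)*(227840/259 + f)/8 (A(v, f) = ((v - 1806)*(f - 712/((-259/320))))/8 = ((-1806 + v)*(f - 712/((-259*1/320))))/8 = ((-1806 + v)*(f - 712/(-259/320)))/8 = ((-1806 + v)*(f - 712*(-320/259)))/8 = ((-1806 + v)*(f + 227840/259))/8 = ((-1806 + v)*(227840/259 + f))/8 = (-1806 + v)*(227840/259 + f)/8)
Z = 111556 (Z = (-334)² = 111556)
A(-224, 1152) + Z = (-7347840/37 - 903/4*1152 + (28480/259)*(-224) + (⅛)*1152*(-224)) + 111556 = (-7347840/37 - 260064 - 911360/37 - 32256) + 111556 = -19075040/37 + 111556 = -14947468/37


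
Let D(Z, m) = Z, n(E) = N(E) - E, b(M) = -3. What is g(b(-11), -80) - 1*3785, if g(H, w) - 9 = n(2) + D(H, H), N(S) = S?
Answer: -3779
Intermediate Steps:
n(E) = 0 (n(E) = E - E = 0)
g(H, w) = 9 + H (g(H, w) = 9 + (0 + H) = 9 + H)
g(b(-11), -80) - 1*3785 = (9 - 3) - 1*3785 = 6 - 3785 = -3779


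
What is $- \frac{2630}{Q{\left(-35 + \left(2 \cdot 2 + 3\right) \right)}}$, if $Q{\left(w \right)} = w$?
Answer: $\frac{1315}{14} \approx 93.929$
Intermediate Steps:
$- \frac{2630}{Q{\left(-35 + \left(2 \cdot 2 + 3\right) \right)}} = - \frac{2630}{-35 + \left(2 \cdot 2 + 3\right)} = - \frac{2630}{-35 + \left(4 + 3\right)} = - \frac{2630}{-35 + 7} = - \frac{2630}{-28} = \left(-2630\right) \left(- \frac{1}{28}\right) = \frac{1315}{14}$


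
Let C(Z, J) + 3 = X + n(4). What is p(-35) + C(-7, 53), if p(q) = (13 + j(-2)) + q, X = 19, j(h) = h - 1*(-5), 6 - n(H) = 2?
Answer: 1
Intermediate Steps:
n(H) = 4 (n(H) = 6 - 1*2 = 6 - 2 = 4)
j(h) = 5 + h (j(h) = h + 5 = 5 + h)
p(q) = 16 + q (p(q) = (13 + (5 - 2)) + q = (13 + 3) + q = 16 + q)
C(Z, J) = 20 (C(Z, J) = -3 + (19 + 4) = -3 + 23 = 20)
p(-35) + C(-7, 53) = (16 - 35) + 20 = -19 + 20 = 1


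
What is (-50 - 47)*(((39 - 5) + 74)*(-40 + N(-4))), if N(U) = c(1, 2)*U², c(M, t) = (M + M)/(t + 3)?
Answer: 1759968/5 ≈ 3.5199e+5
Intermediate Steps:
c(M, t) = 2*M/(3 + t) (c(M, t) = (2*M)/(3 + t) = 2*M/(3 + t))
N(U) = 2*U²/5 (N(U) = (2*1/(3 + 2))*U² = (2*1/5)*U² = (2*1*(⅕))*U² = 2*U²/5)
(-50 - 47)*(((39 - 5) + 74)*(-40 + N(-4))) = (-50 - 47)*(((39 - 5) + 74)*(-40 + (⅖)*(-4)²)) = -97*(34 + 74)*(-40 + (⅖)*16) = -10476*(-40 + 32/5) = -10476*(-168)/5 = -97*(-18144/5) = 1759968/5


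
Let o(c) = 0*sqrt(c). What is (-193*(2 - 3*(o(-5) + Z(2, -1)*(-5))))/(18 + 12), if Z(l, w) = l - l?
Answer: -193/15 ≈ -12.867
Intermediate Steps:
o(c) = 0
Z(l, w) = 0
(-193*(2 - 3*(o(-5) + Z(2, -1)*(-5))))/(18 + 12) = (-193*(2 - 3*(0 + 0*(-5))))/(18 + 12) = (-193*(2 - 3*(0 + 0)))/30 = (-193*(2 - 3*0))/30 = (-193*(2 + 0))/30 = (-193*2)/30 = (1/30)*(-386) = -193/15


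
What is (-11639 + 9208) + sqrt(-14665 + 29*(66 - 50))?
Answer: -2431 + I*sqrt(14201) ≈ -2431.0 + 119.17*I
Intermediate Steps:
(-11639 + 9208) + sqrt(-14665 + 29*(66 - 50)) = -2431 + sqrt(-14665 + 29*16) = -2431 + sqrt(-14665 + 464) = -2431 + sqrt(-14201) = -2431 + I*sqrt(14201)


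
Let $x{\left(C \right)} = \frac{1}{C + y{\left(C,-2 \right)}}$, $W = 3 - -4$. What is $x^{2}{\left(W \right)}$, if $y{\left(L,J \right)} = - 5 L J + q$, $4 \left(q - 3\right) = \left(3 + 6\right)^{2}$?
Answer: $\frac{16}{160801} \approx 9.9502 \cdot 10^{-5}$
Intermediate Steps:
$q = \frac{93}{4}$ ($q = 3 + \frac{\left(3 + 6\right)^{2}}{4} = 3 + \frac{9^{2}}{4} = 3 + \frac{1}{4} \cdot 81 = 3 + \frac{81}{4} = \frac{93}{4} \approx 23.25$)
$y{\left(L,J \right)} = \frac{93}{4} - 5 J L$ ($y{\left(L,J \right)} = - 5 L J + \frac{93}{4} = - 5 J L + \frac{93}{4} = \frac{93}{4} - 5 J L$)
$W = 7$ ($W = 3 + 4 = 7$)
$x{\left(C \right)} = \frac{1}{\frac{93}{4} + 11 C}$ ($x{\left(C \right)} = \frac{1}{C + \left(\frac{93}{4} - - 10 C\right)} = \frac{1}{C + \left(\frac{93}{4} + 10 C\right)} = \frac{1}{\frac{93}{4} + 11 C}$)
$x^{2}{\left(W \right)} = \left(\frac{4}{93 + 44 \cdot 7}\right)^{2} = \left(\frac{4}{93 + 308}\right)^{2} = \left(\frac{4}{401}\right)^{2} = \frac{16}{160801}$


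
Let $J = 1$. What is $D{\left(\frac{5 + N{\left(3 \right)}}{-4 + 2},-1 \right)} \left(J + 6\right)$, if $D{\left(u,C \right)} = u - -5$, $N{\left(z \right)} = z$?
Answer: $7$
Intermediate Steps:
$D{\left(u,C \right)} = 5 + u$ ($D{\left(u,C \right)} = u + 5 = 5 + u$)
$D{\left(\frac{5 + N{\left(3 \right)}}{-4 + 2},-1 \right)} \left(J + 6\right) = \left(5 + \frac{5 + 3}{-4 + 2}\right) \left(1 + 6\right) = \left(5 + \frac{8}{-2}\right) 7 = \left(5 + 8 \left(- \frac{1}{2}\right)\right) 7 = \left(5 - 4\right) 7 = 1 \cdot 7 = 7$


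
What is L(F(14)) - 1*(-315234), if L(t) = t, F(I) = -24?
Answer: 315210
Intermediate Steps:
L(F(14)) - 1*(-315234) = -24 - 1*(-315234) = -24 + 315234 = 315210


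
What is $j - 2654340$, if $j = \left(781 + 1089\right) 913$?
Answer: $-947030$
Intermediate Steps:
$j = 1707310$ ($j = 1870 \cdot 913 = 1707310$)
$j - 2654340 = 1707310 - 2654340 = -947030$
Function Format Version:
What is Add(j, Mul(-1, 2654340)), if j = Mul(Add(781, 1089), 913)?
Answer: -947030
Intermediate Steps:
j = 1707310 (j = Mul(1870, 913) = 1707310)
Add(j, Mul(-1, 2654340)) = Add(1707310, Mul(-1, 2654340)) = Add(1707310, -2654340) = -947030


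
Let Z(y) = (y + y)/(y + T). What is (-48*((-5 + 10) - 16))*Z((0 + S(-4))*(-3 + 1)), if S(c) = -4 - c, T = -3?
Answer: 0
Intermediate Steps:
Z(y) = 2*y/(-3 + y) (Z(y) = (y + y)/(y - 3) = (2*y)/(-3 + y) = 2*y/(-3 + y))
(-48*((-5 + 10) - 16))*Z((0 + S(-4))*(-3 + 1)) = (-48*((-5 + 10) - 16))*(2*((0 + (-4 - 1*(-4)))*(-3 + 1))/(-3 + (0 + (-4 - 1*(-4)))*(-3 + 1))) = (-48*(5 - 16))*(2*((0 + (-4 + 4))*(-2))/(-3 + (0 + (-4 + 4))*(-2))) = (-48*(-11))*(2*((0 + 0)*(-2))/(-3 + (0 + 0)*(-2))) = 528*(2*(0*(-2))/(-3 + 0*(-2))) = 528*(2*0/(-3 + 0)) = 528*(2*0/(-3)) = 528*(2*0*(-⅓)) = 528*0 = 0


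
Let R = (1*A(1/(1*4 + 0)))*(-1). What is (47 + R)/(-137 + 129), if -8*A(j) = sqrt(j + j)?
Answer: -47/8 - sqrt(2)/128 ≈ -5.8860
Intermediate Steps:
A(j) = -sqrt(2)*sqrt(j)/8 (A(j) = -sqrt(j + j)/8 = -sqrt(2)*sqrt(j)/8)
R = sqrt(2)/16 (R = (1*(-sqrt(2)*sqrt(1/(1*4 + 0))/8))*(-1) = (1*(-sqrt(2)*sqrt(1/(4 + 0))/8))*(-1) = (1*(-sqrt(2)*sqrt(1/4)/8))*(-1) = (1*(-1/8*sqrt(2)*1/2))*(-1) = (1*(-sqrt(2)/16))*(-1) = -sqrt(2)/16*(-1) = sqrt(2)/16 ≈ 0.088388)
(47 + R)/(-137 + 129) = (47 + sqrt(2)/16)/(-137 + 129) = (47 + sqrt(2)/16)/(-8) = (47 + sqrt(2)/16)*(-1/8) = -47/8 - sqrt(2)/128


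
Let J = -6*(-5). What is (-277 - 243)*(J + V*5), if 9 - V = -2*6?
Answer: -70200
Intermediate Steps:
V = 21 (V = 9 - (-2)*6 = 9 - 1*(-12) = 9 + 12 = 21)
J = 30
(-277 - 243)*(J + V*5) = (-277 - 243)*(30 + 21*5) = -520*(30 + 105) = -520*135 = -70200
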